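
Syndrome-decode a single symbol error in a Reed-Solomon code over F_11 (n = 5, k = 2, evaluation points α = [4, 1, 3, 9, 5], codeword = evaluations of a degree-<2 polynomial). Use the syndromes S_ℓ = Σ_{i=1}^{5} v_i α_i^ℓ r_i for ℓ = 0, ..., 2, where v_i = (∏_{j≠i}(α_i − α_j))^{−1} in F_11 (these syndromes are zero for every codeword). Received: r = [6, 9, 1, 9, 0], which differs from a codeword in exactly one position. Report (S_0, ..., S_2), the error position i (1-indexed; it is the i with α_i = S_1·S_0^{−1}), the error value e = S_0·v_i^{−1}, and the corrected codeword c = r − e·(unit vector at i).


S = (8, 8, 8), error at position 2, error magnitude e = 7, c = [6, 2, 1, 9, 0].

Step 1: column multipliers v_i = (∏_{j≠i}(α_i − α_j))^{−1} mod 11.
  i = 1 (α = 4): (4−1)(4−3)(4−9)(4−5) = 3·1·(−5)·(−1) = 15 ≡ 4, so v_1 = 4^{−1} = 3 (mod 11).
  i = 2 (α = 1): (1−4)(1−3)(1−9)(1−5) = (−3)·(−2)·(−8)·(−4) = 192 ≡ 5, so v_2 = 5^{−1} = 9 (mod 11).
  i = 3 (α = 3): (3−4)(3−1)(3−9)(3−5) = (−1)·2·(−6)·(−2) = −24 ≡ 9, so v_3 = 9^{−1} = 5 (mod 11).
  i = 4 (α = 9): (9−4)(9−1)(9−3)(9−5) = 5·8·6·4 = 960 ≡ 3, so v_4 = 3^{−1} = 4 (mod 11).
  i = 5 (α = 5): (5−4)(5−1)(5−3)(5−9) = 1·4·2·(−4) = −32 ≡ 1, so v_5 = 1^{−1} = 1 (mod 11).
  v = [3, 9, 5, 4, 1].
Step 2: syndromes of r = [6, 9, 1, 9, 0] (all sums mod 11).
  S_0 = Σ v_i r_i = 3·6 + 9·9 + 5·1 + 4·9 + 1·0 = 140 ≡ 8.
  S_1 = Σ v_i α_i r_i = 3·4·6 + 9·1·9 + 5·3·1 + 4·9·9 + 1·5·0 = 492 ≡ 8.
  α_i^2 mod 11 = [5, 1, 9, 4, 3].
  S_2 = Σ v_i α_i^2 r_i = 3·5·6 + 9·1·9 + 5·9·1 + 4·4·9 + 1·3·0 = 360 ≡ 8.
  S = (8, 8, 8) ≠ 0, so r is not a codeword (an error is present).
Step 3: locate the error. For a single error e at position i, S_ℓ = v_i·e·α_i^ℓ, so α_err = S_1/S_0.
  S_0^{−1} = 8^{−1} = 7 (mod 11), so α_err = 8·7 = 56 ≡ 1 = α_2. Error position i = 2.
  Consistency check: S_2/S_1 = 8·7 = 56 ≡ 1 = α_err ✓ (single-error assumption holds).
Step 4: error magnitude e = S_0/v_2 = S_0·∏_{j≠2}(α_2 − α_j) = 8·5 = 40 ≡ 7 (mod 11).
Step 5: correct position 2: c_2 = r_2 − e = 9 − 7 ≡ 2 (mod 11). Hence c = [6, 2, 1, 9, 0].
  Check: interpolating c through the α_i gives m(x) = 8 + 5·x (degree < 2) with m(α_i) = c_i for every i, so c is indeed a codeword.


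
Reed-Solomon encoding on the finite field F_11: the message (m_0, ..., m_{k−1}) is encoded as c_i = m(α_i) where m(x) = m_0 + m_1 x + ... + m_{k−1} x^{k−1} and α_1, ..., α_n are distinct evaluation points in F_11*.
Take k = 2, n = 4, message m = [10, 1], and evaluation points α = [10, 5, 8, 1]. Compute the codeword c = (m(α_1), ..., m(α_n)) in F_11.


c = [9, 4, 7, 0]

Message polynomial: m(x) = 10 + 1·x (mod 11).
For each evaluation point α_i, compute m(α_i) mod 11:
  α_1 = 10: Horner steps 1 → 9, so m(10) = 9.
  α_2 = 5: Horner steps 1 → 4, so m(5) = 4.
  α_3 = 8: Horner steps 1 → 7, so m(8) = 7.
  α_4 = 1: Horner steps 1 → 0, so m(1) = 0.
Codeword c = [9, 4, 7, 0] ∈ F_11^4.


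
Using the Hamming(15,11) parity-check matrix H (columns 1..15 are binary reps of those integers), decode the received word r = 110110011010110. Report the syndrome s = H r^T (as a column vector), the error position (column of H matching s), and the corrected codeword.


s = (1, 0, 1, 1)^T, error position = 11, corrected codeword c = 110110011000110

Compute s = H r^T mod 2 one row at a time:
  s_1 = 1 + 1 + 0 + 1 + 0 + 1 + 1 + 0 = 5 ≡ 1 (mod 2).
  s_2 = 1 + 1 + 0 + 0 + 0 + 1 + 1 + 0 = 4 ≡ 0 (mod 2).
  s_3 = 1 + 0 + 0 + 0 + 0 + 1 + 1 + 0 = 3 ≡ 1 (mod 2).
  s_4 = 1 + 0 + 1 + 0 + 1 + 1 + 1 + 0 = 5 ≡ 1 (mod 2).
s = (1, 0, 1, 1)^T — this equals column 11 of H (binary 1011), so error is at position 11.
Correct: flip bit 11 of r = 110110011010110 to get c = 110110011000110.


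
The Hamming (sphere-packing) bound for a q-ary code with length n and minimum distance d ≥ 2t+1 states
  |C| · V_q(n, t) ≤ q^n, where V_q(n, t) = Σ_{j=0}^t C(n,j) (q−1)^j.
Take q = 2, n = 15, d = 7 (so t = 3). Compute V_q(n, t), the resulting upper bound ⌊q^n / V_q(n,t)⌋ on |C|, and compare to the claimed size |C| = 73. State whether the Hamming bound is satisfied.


V_q(n, t) = 576, q^n = 32768, Hamming bound = 56, |C| = 73 > bound (violated).

Step 1: Compute V_q(n, t) = Σ_{j=0}^3 C(n, j) (q−1)^j.
  j = 0: C(15,0)·(1)^0 = 1·1 = 1.
  j = 1: C(15,1)·(1)^1 = 15·1 = 15.
  j = 2: C(15,2)·(1)^2 = 105·1 = 105.
  j = 3: C(15,3)·(1)^3 = 455·1 = 455.
  V_q(n, t) = 1 + 15 + 105 + 455 = 576.
Step 2: q^n = 2^15 = 32768.
Step 3: Hamming bound ⌊q^n / V_q(n,t)⌋ = ⌊32768/576⌋ = 56.
Step 4: Compare |C| = 73 to 56: violated.
The claimed |C| lies above the Hamming bound, so no 2-ary code of length 15 with d ≥ 7 can have 73 codewords.


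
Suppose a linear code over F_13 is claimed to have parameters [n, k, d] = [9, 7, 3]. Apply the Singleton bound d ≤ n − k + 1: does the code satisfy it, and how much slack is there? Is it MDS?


Singleton RHS = n − k + 1 = 3, slack = 0, bound satisfied, MDS.

Singleton bound: d ≤ n − k + 1.
Here n = 9, k = 7, so n − k + 1 = 3.
Given d = 3, check d ≤ 3: YES.
Slack = (n − k + 1) − d = 0.
The code is MDS (slack = 0).
Description: the claimed parameters are [9, 7, 3]_13; such a code would be MDS (meets Singleton bound).


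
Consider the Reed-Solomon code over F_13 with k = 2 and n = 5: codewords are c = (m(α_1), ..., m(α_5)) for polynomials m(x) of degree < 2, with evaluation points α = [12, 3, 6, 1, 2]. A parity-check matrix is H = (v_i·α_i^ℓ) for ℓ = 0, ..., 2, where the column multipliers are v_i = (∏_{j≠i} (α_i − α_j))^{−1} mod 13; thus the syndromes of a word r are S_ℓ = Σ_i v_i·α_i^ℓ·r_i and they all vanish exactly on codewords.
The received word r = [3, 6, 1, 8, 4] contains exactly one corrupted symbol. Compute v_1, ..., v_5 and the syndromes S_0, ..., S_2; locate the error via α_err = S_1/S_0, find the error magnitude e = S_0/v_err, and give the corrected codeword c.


S = (3, 9, 1), error at position 2, error magnitude e = 6, c = [3, 0, 1, 8, 4].

Step 1: column multipliers v_i = (∏_{j≠i}(α_i − α_j))^{−1} mod 13.
  i = 1 (α = 12): (12−3)(12−6)(12−1)(12−2) = 9·6·11·10 = 5940 ≡ 12, so v_1 = 12^{−1} = 12 (mod 13).
  i = 2 (α = 3): (3−12)(3−6)(3−1)(3−2) = (−9)·(−3)·2·1 = 54 ≡ 2, so v_2 = 2^{−1} = 7 (mod 13).
  i = 3 (α = 6): (6−12)(6−3)(6−1)(6−2) = (−6)·3·5·4 = −360 ≡ 4, so v_3 = 4^{−1} = 10 (mod 13).
  i = 4 (α = 1): (1−12)(1−3)(1−6)(1−2) = (−11)·(−2)·(−5)·(−1) = 110 ≡ 6, so v_4 = 6^{−1} = 11 (mod 13).
  i = 5 (α = 2): (2−12)(2−3)(2−6)(2−1) = (−10)·(−1)·(−4)·1 = −40 ≡ 12, so v_5 = 12^{−1} = 12 (mod 13).
  v = [12, 7, 10, 11, 12].
Step 2: syndromes of r = [3, 6, 1, 8, 4] (all sums mod 13).
  S_0 = Σ v_i r_i = 12·3 + 7·6 + 10·1 + 11·8 + 12·4 = 224 ≡ 3.
  S_1 = Σ v_i α_i r_i = 12·12·3 + 7·3·6 + 10·6·1 + 11·1·8 + 12·2·4 = 802 ≡ 9.
  α_i^2 mod 13 = [1, 9, 10, 1, 4].
  S_2 = Σ v_i α_i^2 r_i = 12·1·3 + 7·9·6 + 10·10·1 + 11·1·8 + 12·4·4 = 794 ≡ 1.
  S = (3, 9, 1) ≠ 0, so r is not a codeword (an error is present).
Step 3: locate the error. For a single error e at position i, S_ℓ = v_i·e·α_i^ℓ, so α_err = S_1/S_0.
  S_0^{−1} = 3^{−1} = 9 (mod 13), so α_err = 9·9 = 81 ≡ 3 = α_2. Error position i = 2.
  Consistency check: S_2/S_1 = 1·3 = 3 ≡ 3 = α_err ✓ (single-error assumption holds).
Step 4: error magnitude e = S_0/v_2 = S_0·∏_{j≠2}(α_2 − α_j) = 3·2 = 6 ≡ 6 (mod 13).
Step 5: correct position 2: c_2 = r_2 − e = 6 − 6 ≡ 0 (mod 13). Hence c = [3, 0, 1, 8, 4].
  Check: interpolating c through the α_i gives m(x) = 12 + 9·x (degree < 2) with m(α_i) = c_i for every i, so c is indeed a codeword.


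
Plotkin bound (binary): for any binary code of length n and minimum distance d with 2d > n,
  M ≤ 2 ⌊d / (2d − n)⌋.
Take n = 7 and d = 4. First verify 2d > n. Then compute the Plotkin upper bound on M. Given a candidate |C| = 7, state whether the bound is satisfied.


Plotkin bound M ≤ 8; given |C| = 7 ≤ bound (satisfied).

Check applicability: 2d = 8, n = 7.
2d − n = 1 > 0, so Plotkin applies.
Compute d/(2d−n) = 4/1 ≈ 4.0000.
⌊d/(2d−n)⌋ = 4.
Plotkin bound: M ≤ 2·4 = 8.
Given |C| = 7, check: satisfied.
This |C| is below the Plotkin bound.


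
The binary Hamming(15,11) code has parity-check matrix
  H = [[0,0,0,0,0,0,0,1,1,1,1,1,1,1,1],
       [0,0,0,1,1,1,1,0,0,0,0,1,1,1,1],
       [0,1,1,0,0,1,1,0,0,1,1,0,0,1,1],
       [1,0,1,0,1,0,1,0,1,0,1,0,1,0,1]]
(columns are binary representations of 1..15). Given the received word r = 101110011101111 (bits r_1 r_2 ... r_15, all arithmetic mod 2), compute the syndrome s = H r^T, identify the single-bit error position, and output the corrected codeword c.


s = (1, 0, 0, 0)^T, error position = 8, corrected codeword c = 101110001101111

Compute s = H r^T mod 2 one row at a time:
  s_1 = 1 + 1 + 1 + 0 + 1 + 1 + 1 + 1 = 7 ≡ 1 (mod 2).
  s_2 = 1 + 1 + 0 + 0 + 1 + 1 + 1 + 1 = 6 ≡ 0 (mod 2).
  s_3 = 0 + 1 + 0 + 0 + 1 + 0 + 1 + 1 = 4 ≡ 0 (mod 2).
  s_4 = 1 + 1 + 1 + 0 + 1 + 0 + 1 + 1 = 6 ≡ 0 (mod 2).
s = (1, 0, 0, 0)^T — this equals column 8 of H (binary 1000), so error is at position 8.
Correct: flip bit 8 of r = 101110011101111 to get c = 101110001101111.


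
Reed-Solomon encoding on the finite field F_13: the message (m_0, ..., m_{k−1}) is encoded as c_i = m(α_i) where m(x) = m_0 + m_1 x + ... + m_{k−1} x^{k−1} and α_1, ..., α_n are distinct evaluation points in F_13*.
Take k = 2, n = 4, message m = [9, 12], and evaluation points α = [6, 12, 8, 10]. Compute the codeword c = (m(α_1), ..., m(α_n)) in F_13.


c = [3, 10, 1, 12]

Message polynomial: m(x) = 9 + 12·x (mod 13).
For each evaluation point α_i, compute m(α_i) mod 13:
  α_1 = 6: Horner steps 12 → 3, so m(6) = 3.
  α_2 = 12: Horner steps 12 → 10, so m(12) = 10.
  α_3 = 8: Horner steps 12 → 1, so m(8) = 1.
  α_4 = 10: Horner steps 12 → 12, so m(10) = 12.
Codeword c = [3, 10, 1, 12] ∈ F_13^4.


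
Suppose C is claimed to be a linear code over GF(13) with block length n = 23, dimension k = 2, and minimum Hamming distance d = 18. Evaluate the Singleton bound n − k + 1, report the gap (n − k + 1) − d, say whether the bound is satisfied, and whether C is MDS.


Singleton RHS = n − k + 1 = 22, slack = 4, bound satisfied, not MDS.

Singleton bound: d ≤ n − k + 1.
Here n = 23, k = 2, so n − k + 1 = 22.
Given d = 18, check d ≤ 22: YES.
Slack = (n − k + 1) − d = 4.
The code is NOT MDS (slack = 4 > 0).
Description: the claimed parameters are [23, 2, 18]_13; such a code would be non-MDS.


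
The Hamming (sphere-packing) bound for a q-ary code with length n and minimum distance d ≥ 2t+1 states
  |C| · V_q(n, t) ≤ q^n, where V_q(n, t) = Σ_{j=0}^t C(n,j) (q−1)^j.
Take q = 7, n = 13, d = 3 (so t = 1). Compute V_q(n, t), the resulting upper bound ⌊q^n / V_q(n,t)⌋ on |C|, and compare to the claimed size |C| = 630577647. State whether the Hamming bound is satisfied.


V_q(n, t) = 79, q^n = 96889010407, Hamming bound = 1226443169, |C| = 630577647 ≤ bound (satisfied).

Step 1: Compute V_q(n, t) = Σ_{j=0}^1 C(n, j) (q−1)^j.
  j = 0: C(13,0)·(6)^0 = 1·1 = 1.
  j = 1: C(13,1)·(6)^1 = 13·6 = 78.
  V_q(n, t) = 1 + 78 = 79.
Step 2: q^n = 7^13 = 96889010407.
Step 3: Hamming bound ⌊q^n / V_q(n,t)⌋ = ⌊96889010407/79⌋ = 1226443169.
Step 4: Compare |C| = 630577647 to 1226443169: satisfied.
The claimed |C| lies below the Hamming bound.


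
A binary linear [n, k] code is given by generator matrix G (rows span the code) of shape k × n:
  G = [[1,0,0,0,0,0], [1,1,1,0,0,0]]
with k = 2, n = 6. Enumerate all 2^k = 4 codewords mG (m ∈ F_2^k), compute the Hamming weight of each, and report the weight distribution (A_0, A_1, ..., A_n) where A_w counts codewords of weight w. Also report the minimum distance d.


Weight distribution: A_0 = 1, A_1 = 1, A_2 = 1, A_3 = 1. Minimum distance d = 1.

Enumerate all 2^2 = 4 messages m ∈ F_2^2.
For each, compute codeword c = mG in F_2^6, then tally its weight.
  m = 00 → c = 000000, weight = 0.
  m = 10 → c = 100000, weight = 1.
  m = 01 → c = 111000, weight = 3.
  m = 11 → c = 011000, weight = 2.
Tally weights:
  weight 0: 1 codewords.
  weight 1: 1 codewords.
  weight 2: 1 codewords.
  weight 3: 1 codewords.
Minimum distance d = smallest w > 0 with A_w > 0 = 1.
Sanity: Σ A_w = 4 = 2^2 = 4 ✓.


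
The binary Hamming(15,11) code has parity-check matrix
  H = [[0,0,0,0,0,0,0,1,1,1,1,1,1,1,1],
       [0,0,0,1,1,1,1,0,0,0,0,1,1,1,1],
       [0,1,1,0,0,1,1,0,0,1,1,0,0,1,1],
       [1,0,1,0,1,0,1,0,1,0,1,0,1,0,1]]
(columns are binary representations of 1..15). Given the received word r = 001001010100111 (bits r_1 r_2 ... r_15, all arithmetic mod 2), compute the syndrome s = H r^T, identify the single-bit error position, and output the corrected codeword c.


s = (1, 0, 1, 1)^T, error position = 11, corrected codeword c = 001001010110111

Compute s = H r^T mod 2 one row at a time:
  s_1 = 1 + 0 + 1 + 0 + 0 + 1 + 1 + 1 = 5 ≡ 1 (mod 2).
  s_2 = 0 + 0 + 1 + 0 + 0 + 1 + 1 + 1 = 4 ≡ 0 (mod 2).
  s_3 = 0 + 1 + 1 + 0 + 1 + 0 + 1 + 1 = 5 ≡ 1 (mod 2).
  s_4 = 0 + 1 + 0 + 0 + 0 + 0 + 1 + 1 = 3 ≡ 1 (mod 2).
s = (1, 0, 1, 1)^T — this equals column 11 of H (binary 1011), so error is at position 11.
Correct: flip bit 11 of r = 001001010100111 to get c = 001001010110111.


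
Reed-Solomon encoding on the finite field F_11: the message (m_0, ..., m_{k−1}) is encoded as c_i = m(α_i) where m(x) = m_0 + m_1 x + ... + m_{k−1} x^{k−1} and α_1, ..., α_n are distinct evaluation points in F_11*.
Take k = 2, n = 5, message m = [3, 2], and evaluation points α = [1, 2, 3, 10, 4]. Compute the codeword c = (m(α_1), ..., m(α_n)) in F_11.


c = [5, 7, 9, 1, 0]

Message polynomial: m(x) = 3 + 2·x (mod 11).
For each evaluation point α_i, compute m(α_i) mod 11:
  α_1 = 1: Horner steps 2 → 5, so m(1) = 5.
  α_2 = 2: Horner steps 2 → 7, so m(2) = 7.
  α_3 = 3: Horner steps 2 → 9, so m(3) = 9.
  α_4 = 10: Horner steps 2 → 1, so m(10) = 1.
  α_5 = 4: Horner steps 2 → 0, so m(4) = 0.
Codeword c = [5, 7, 9, 1, 0] ∈ F_11^5.


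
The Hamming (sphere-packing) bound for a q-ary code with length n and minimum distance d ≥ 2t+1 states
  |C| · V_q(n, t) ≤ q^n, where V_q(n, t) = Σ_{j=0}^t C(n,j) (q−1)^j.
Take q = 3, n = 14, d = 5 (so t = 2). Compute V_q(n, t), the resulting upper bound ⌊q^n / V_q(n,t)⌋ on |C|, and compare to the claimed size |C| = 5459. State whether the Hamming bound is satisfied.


V_q(n, t) = 393, q^n = 4782969, Hamming bound = 12170, |C| = 5459 ≤ bound (satisfied).

Step 1: Compute V_q(n, t) = Σ_{j=0}^2 C(n, j) (q−1)^j.
  j = 0: C(14,0)·(2)^0 = 1·1 = 1.
  j = 1: C(14,1)·(2)^1 = 14·2 = 28.
  j = 2: C(14,2)·(2)^2 = 91·4 = 364.
  V_q(n, t) = 1 + 28 + 364 = 393.
Step 2: q^n = 3^14 = 4782969.
Step 3: Hamming bound ⌊q^n / V_q(n,t)⌋ = ⌊4782969/393⌋ = 12170.
Step 4: Compare |C| = 5459 to 12170: satisfied.
The claimed |C| lies below the Hamming bound.


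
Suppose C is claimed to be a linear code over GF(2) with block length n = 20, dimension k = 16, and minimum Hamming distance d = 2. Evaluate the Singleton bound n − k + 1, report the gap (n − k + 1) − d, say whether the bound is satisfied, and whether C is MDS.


Singleton RHS = n − k + 1 = 5, slack = 3, bound satisfied, not MDS.

Singleton bound: d ≤ n − k + 1.
Here n = 20, k = 16, so n − k + 1 = 5.
Given d = 2, check d ≤ 5: YES.
Slack = (n − k + 1) − d = 3.
The code is NOT MDS (slack = 3 > 0).
Description: the claimed parameters are [20, 16, 2]_2; such a code would be non-MDS.


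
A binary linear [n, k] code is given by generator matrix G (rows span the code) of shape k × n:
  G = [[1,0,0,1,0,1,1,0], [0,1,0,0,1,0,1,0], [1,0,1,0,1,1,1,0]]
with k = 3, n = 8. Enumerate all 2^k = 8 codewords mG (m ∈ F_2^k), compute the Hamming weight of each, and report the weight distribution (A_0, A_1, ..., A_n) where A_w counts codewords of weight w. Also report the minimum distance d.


Weight distribution: A_0 = 1, A_3 = 2, A_4 = 3, A_5 = 2. Minimum distance d = 3.

Enumerate all 2^3 = 8 messages m ∈ F_2^3.
For each, compute codeword c = mG in F_2^8, then tally its weight.
  m = 000 → c = 00000000, weight = 0.
  m = 100 → c = 10010110, weight = 4.
  m = 010 → c = 01001010, weight = 3.
  m = 110 → c = 11011100, weight = 5.
  m = 001 → c = 10101110, weight = 5.
  m = 101 → c = 00111000, weight = 3.
  m = 011 → c = 11100100, weight = 4.
  m = 111 → c = 01110010, weight = 4.
Tally weights:
  weight 0: 1 codewords.
  weight 3: 2 codewords.
  weight 4: 3 codewords.
  weight 5: 2 codewords.
Minimum distance d = smallest w > 0 with A_w > 0 = 3.
Sanity: Σ A_w = 8 = 2^3 = 8 ✓.


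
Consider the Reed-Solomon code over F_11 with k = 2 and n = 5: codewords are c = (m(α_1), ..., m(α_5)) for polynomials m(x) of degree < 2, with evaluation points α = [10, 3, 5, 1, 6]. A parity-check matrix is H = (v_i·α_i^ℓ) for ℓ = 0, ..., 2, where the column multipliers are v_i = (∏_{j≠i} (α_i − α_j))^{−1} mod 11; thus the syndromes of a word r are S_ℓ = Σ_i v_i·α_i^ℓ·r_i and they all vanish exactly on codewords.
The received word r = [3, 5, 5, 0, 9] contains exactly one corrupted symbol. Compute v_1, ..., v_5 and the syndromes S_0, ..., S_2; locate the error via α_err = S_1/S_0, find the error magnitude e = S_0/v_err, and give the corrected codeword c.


S = (2, 6, 7), error at position 2, error magnitude e = 8, c = [3, 8, 5, 0, 9].

Step 1: column multipliers v_i = (∏_{j≠i}(α_i − α_j))^{−1} mod 11.
  i = 1 (α = 10): (10−3)(10−5)(10−1)(10−6) = 7·5·9·4 = 1260 ≡ 6, so v_1 = 6^{−1} = 2 (mod 11).
  i = 2 (α = 3): (3−10)(3−5)(3−1)(3−6) = (−7)·(−2)·2·(−3) = −84 ≡ 4, so v_2 = 4^{−1} = 3 (mod 11).
  i = 3 (α = 5): (5−10)(5−3)(5−1)(5−6) = (−5)·2·4·(−1) = 40 ≡ 7, so v_3 = 7^{−1} = 8 (mod 11).
  i = 4 (α = 1): (1−10)(1−3)(1−5)(1−6) = (−9)·(−2)·(−4)·(−5) = 360 ≡ 8, so v_4 = 8^{−1} = 7 (mod 11).
  i = 5 (α = 6): (6−10)(6−3)(6−5)(6−1) = (−4)·3·1·5 = −60 ≡ 6, so v_5 = 6^{−1} = 2 (mod 11).
  v = [2, 3, 8, 7, 2].
Step 2: syndromes of r = [3, 5, 5, 0, 9] (all sums mod 11).
  S_0 = Σ v_i r_i = 2·3 + 3·5 + 8·5 + 7·0 + 2·9 = 79 ≡ 2.
  S_1 = Σ v_i α_i r_i = 2·10·3 + 3·3·5 + 8·5·5 + 7·1·0 + 2·6·9 = 413 ≡ 6.
  α_i^2 mod 11 = [1, 9, 3, 1, 3].
  S_2 = Σ v_i α_i^2 r_i = 2·1·3 + 3·9·5 + 8·3·5 + 7·1·0 + 2·3·9 = 315 ≡ 7.
  S = (2, 6, 7) ≠ 0, so r is not a codeword (an error is present).
Step 3: locate the error. For a single error e at position i, S_ℓ = v_i·e·α_i^ℓ, so α_err = S_1/S_0.
  S_0^{−1} = 2^{−1} = 6 (mod 11), so α_err = 6·6 = 36 ≡ 3 = α_2. Error position i = 2.
  Consistency check: S_2/S_1 = 7·2 = 14 ≡ 3 = α_err ✓ (single-error assumption holds).
Step 4: error magnitude e = S_0/v_2 = S_0·∏_{j≠2}(α_2 − α_j) = 2·4 = 8 ≡ 8 (mod 11).
Step 5: correct position 2: c_2 = r_2 − e = 5 − 8 ≡ 8 (mod 11). Hence c = [3, 8, 5, 0, 9].
  Check: interpolating c through the α_i gives m(x) = 7 + 4·x (degree < 2) with m(α_i) = c_i for every i, so c is indeed a codeword.


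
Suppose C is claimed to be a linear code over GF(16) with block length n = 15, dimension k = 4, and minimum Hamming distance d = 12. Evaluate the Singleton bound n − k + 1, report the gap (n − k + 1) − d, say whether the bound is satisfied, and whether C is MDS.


Singleton RHS = n − k + 1 = 12, slack = 0, bound satisfied, MDS.

Singleton bound: d ≤ n − k + 1.
Here n = 15, k = 4, so n − k + 1 = 12.
Given d = 12, check d ≤ 12: YES.
Slack = (n − k + 1) − d = 0.
The code is MDS (slack = 0).
Description: the claimed parameters are [15, 4, 12]_16; such a code would be MDS (meets Singleton bound).


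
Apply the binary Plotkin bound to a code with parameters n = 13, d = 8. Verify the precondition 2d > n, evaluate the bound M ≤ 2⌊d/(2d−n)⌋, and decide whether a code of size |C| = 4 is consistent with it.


Plotkin bound M ≤ 4; given |C| = 4 ≤ bound (satisfied).

Check applicability: 2d = 16, n = 13.
2d − n = 3 > 0, so Plotkin applies.
Compute d/(2d−n) = 8/3 ≈ 2.6667.
⌊d/(2d−n)⌋ = 2.
Plotkin bound: M ≤ 2·2 = 4.
Given |C| = 4, check: satisfied.
This |C| is at the Plotkin bound.


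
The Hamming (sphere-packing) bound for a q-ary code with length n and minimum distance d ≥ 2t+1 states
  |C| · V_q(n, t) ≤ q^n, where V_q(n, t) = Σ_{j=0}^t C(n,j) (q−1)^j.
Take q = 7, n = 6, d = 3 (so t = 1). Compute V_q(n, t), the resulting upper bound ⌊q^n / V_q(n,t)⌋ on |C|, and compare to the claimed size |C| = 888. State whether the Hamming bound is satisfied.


V_q(n, t) = 37, q^n = 117649, Hamming bound = 3179, |C| = 888 ≤ bound (satisfied).

Step 1: Compute V_q(n, t) = Σ_{j=0}^1 C(n, j) (q−1)^j.
  j = 0: C(6,0)·(6)^0 = 1·1 = 1.
  j = 1: C(6,1)·(6)^1 = 6·6 = 36.
  V_q(n, t) = 1 + 36 = 37.
Step 2: q^n = 7^6 = 117649.
Step 3: Hamming bound ⌊q^n / V_q(n,t)⌋ = ⌊117649/37⌋ = 3179.
Step 4: Compare |C| = 888 to 3179: satisfied.
The claimed |C| lies below the Hamming bound.


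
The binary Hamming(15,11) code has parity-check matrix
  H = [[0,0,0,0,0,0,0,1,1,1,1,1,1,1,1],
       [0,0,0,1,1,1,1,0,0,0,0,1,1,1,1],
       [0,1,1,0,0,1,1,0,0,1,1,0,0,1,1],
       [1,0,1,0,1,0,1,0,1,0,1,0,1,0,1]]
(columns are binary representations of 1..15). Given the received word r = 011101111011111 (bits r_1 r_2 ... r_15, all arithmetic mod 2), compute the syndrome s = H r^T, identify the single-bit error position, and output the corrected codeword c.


s = (1, 1, 1, 0)^T, error position = 14, corrected codeword c = 011101111011101

Compute s = H r^T mod 2 one row at a time:
  s_1 = 1 + 1 + 0 + 1 + 1 + 1 + 1 + 1 = 7 ≡ 1 (mod 2).
  s_2 = 1 + 0 + 1 + 1 + 1 + 1 + 1 + 1 = 7 ≡ 1 (mod 2).
  s_3 = 1 + 1 + 1 + 1 + 0 + 1 + 1 + 1 = 7 ≡ 1 (mod 2).
  s_4 = 0 + 1 + 0 + 1 + 1 + 1 + 1 + 1 = 6 ≡ 0 (mod 2).
s = (1, 1, 1, 0)^T — this equals column 14 of H (binary 1110), so error is at position 14.
Correct: flip bit 14 of r = 011101111011111 to get c = 011101111011101.


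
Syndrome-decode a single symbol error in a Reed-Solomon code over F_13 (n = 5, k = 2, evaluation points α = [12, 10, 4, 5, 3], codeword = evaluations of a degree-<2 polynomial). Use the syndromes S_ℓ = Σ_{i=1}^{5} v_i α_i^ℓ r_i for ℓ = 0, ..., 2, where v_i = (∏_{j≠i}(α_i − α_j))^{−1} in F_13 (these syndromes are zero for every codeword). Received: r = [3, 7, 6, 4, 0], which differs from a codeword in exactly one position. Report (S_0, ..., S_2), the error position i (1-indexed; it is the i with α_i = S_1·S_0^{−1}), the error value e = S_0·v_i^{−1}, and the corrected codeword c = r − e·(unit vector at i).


S = (2, 6, 5), error at position 5, error magnitude e = 5, c = [3, 7, 6, 4, 8].

Step 1: column multipliers v_i = (∏_{j≠i}(α_i − α_j))^{−1} mod 13.
  i = 1 (α = 12): (12−10)(12−4)(12−5)(12−3) = 2·8·7·9 = 1008 ≡ 7, so v_1 = 7^{−1} = 2 (mod 13).
  i = 2 (α = 10): (10−12)(10−4)(10−5)(10−3) = (−2)·6·5·7 = −420 ≡ 9, so v_2 = 9^{−1} = 3 (mod 13).
  i = 3 (α = 4): (4−12)(4−10)(4−5)(4−3) = (−8)·(−6)·(−1)·1 = −48 ≡ 4, so v_3 = 4^{−1} = 10 (mod 13).
  i = 4 (α = 5): (5−12)(5−10)(5−4)(5−3) = (−7)·(−5)·1·2 = 70 ≡ 5, so v_4 = 5^{−1} = 8 (mod 13).
  i = 5 (α = 3): (3−12)(3−10)(3−4)(3−5) = (−9)·(−7)·(−1)·(−2) = 126 ≡ 9, so v_5 = 9^{−1} = 3 (mod 13).
  v = [2, 3, 10, 8, 3].
Step 2: syndromes of r = [3, 7, 6, 4, 0] (all sums mod 13).
  S_0 = Σ v_i r_i = 2·3 + 3·7 + 10·6 + 8·4 + 3·0 = 119 ≡ 2.
  S_1 = Σ v_i α_i r_i = 2·12·3 + 3·10·7 + 10·4·6 + 8·5·4 + 3·3·0 = 682 ≡ 6.
  α_i^2 mod 13 = [1, 9, 3, 12, 9].
  S_2 = Σ v_i α_i^2 r_i = 2·1·3 + 3·9·7 + 10·3·6 + 8·12·4 + 3·9·0 = 759 ≡ 5.
  S = (2, 6, 5) ≠ 0, so r is not a codeword (an error is present).
Step 3: locate the error. For a single error e at position i, S_ℓ = v_i·e·α_i^ℓ, so α_err = S_1/S_0.
  S_0^{−1} = 2^{−1} = 7 (mod 13), so α_err = 6·7 = 42 ≡ 3 = α_5. Error position i = 5.
  Consistency check: S_2/S_1 = 5·11 = 55 ≡ 3 = α_err ✓ (single-error assumption holds).
Step 4: error magnitude e = S_0/v_5 = S_0·∏_{j≠5}(α_5 − α_j) = 2·9 = 18 ≡ 5 (mod 13).
Step 5: correct position 5: c_5 = r_5 − e = 0 − 5 ≡ 8 (mod 13). Hence c = [3, 7, 6, 4, 8].
  Check: interpolating c through the α_i gives m(x) = 1 + 11·x (degree < 2) with m(α_i) = c_i for every i, so c is indeed a codeword.


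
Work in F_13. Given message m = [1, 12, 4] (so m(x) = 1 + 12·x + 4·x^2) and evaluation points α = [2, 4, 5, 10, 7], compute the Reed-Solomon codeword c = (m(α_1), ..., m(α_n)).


c = [2, 9, 5, 1, 8]

Message polynomial: m(x) = 1 + 12·x + 4·x^2 (mod 13).
For each evaluation point α_i, compute m(α_i) mod 13:
  α_1 = 2: Horner steps 4 → 7 → 2, so m(2) = 2.
  α_2 = 4: Horner steps 4 → 2 → 9, so m(4) = 9.
  α_3 = 5: Horner steps 4 → 6 → 5, so m(5) = 5.
  α_4 = 10: Horner steps 4 → 0 → 1, so m(10) = 1.
  α_5 = 7: Horner steps 4 → 1 → 8, so m(7) = 8.
Codeword c = [2, 9, 5, 1, 8] ∈ F_13^5.


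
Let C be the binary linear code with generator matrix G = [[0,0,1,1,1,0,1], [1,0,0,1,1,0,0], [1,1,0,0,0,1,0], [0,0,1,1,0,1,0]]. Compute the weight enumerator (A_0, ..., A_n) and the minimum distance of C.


Weight distribution: A_0 = 1, A_3 = 7, A_4 = 7, A_7 = 1. Minimum distance d = 3.

Enumerate all 2^4 = 16 messages m ∈ F_2^4.
For each, compute codeword c = mG in F_2^7, then tally its weight.
  m = 0000 → c = 0000000, weight = 0.
  m = 1000 → c = 0011101, weight = 4.
  m = 0100 → c = 1001100, weight = 3.
  m = 1100 → c = 1010001, weight = 3.
  m = 0010 → c = 1100010, weight = 3.
  m = 1010 → c = 1111111, weight = 7.
  m = 0110 → c = 0101110, weight = 4.
  m = 1110 → c = 0110011, weight = 4.
  m = 0001 → c = 0011010, weight = 3.
  m = 1001 → c = 0000111, weight = 3.
  m = 0101 → c = 1010110, weight = 4.
  m = 1101 → c = 1001011, weight = 4.
  m = 0011 → c = 1111000, weight = 4.
  m = 1011 → c = 1100101, weight = 4.
  m = 0111 → c = 0110100, weight = 3.
  m = 1111 → c = 0101001, weight = 3.
Tally weights:
  weight 0: 1 codewords.
  weight 3: 7 codewords.
  weight 4: 7 codewords.
  weight 7: 1 codewords.
Minimum distance d = smallest w > 0 with A_w > 0 = 3.
Sanity: Σ A_w = 16 = 2^4 = 16 ✓.


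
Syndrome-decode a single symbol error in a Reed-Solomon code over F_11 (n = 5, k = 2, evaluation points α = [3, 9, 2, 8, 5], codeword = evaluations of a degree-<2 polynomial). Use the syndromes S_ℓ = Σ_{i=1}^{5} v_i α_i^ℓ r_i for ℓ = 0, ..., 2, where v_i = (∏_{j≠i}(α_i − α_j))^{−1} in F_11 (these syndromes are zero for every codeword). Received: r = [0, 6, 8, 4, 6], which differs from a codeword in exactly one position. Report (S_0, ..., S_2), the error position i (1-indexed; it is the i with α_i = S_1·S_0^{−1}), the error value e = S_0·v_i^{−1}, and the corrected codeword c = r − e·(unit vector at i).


S = (7, 8, 6), error at position 2, error magnitude e = 10, c = [0, 7, 8, 4, 6].

Step 1: column multipliers v_i = (∏_{j≠i}(α_i − α_j))^{−1} mod 11.
  i = 1 (α = 3): (3−9)(3−2)(3−8)(3−5) = (−6)·1·(−5)·(−2) = −60 ≡ 6, so v_1 = 6^{−1} = 2 (mod 11).
  i = 2 (α = 9): (9−3)(9−2)(9−8)(9−5) = 6·7·1·4 = 168 ≡ 3, so v_2 = 3^{−1} = 4 (mod 11).
  i = 3 (α = 2): (2−3)(2−9)(2−8)(2−5) = (−1)·(−7)·(−6)·(−3) = 126 ≡ 5, so v_3 = 5^{−1} = 9 (mod 11).
  i = 4 (α = 8): (8−3)(8−9)(8−2)(8−5) = 5·(−1)·6·3 = −90 ≡ 9, so v_4 = 9^{−1} = 5 (mod 11).
  i = 5 (α = 5): (5−3)(5−9)(5−2)(5−8) = 2·(−4)·3·(−3) = 72 ≡ 6, so v_5 = 6^{−1} = 2 (mod 11).
  v = [2, 4, 9, 5, 2].
Step 2: syndromes of r = [0, 6, 8, 4, 6] (all sums mod 11).
  S_0 = Σ v_i r_i = 2·0 + 4·6 + 9·8 + 5·4 + 2·6 = 128 ≡ 7.
  S_1 = Σ v_i α_i r_i = 2·3·0 + 4·9·6 + 9·2·8 + 5·8·4 + 2·5·6 = 580 ≡ 8.
  α_i^2 mod 11 = [9, 4, 4, 9, 3].
  S_2 = Σ v_i α_i^2 r_i = 2·9·0 + 4·4·6 + 9·4·8 + 5·9·4 + 2·3·6 = 600 ≡ 6.
  S = (7, 8, 6) ≠ 0, so r is not a codeword (an error is present).
Step 3: locate the error. For a single error e at position i, S_ℓ = v_i·e·α_i^ℓ, so α_err = S_1/S_0.
  S_0^{−1} = 7^{−1} = 8 (mod 11), so α_err = 8·8 = 64 ≡ 9 = α_2. Error position i = 2.
  Consistency check: S_2/S_1 = 6·7 = 42 ≡ 9 = α_err ✓ (single-error assumption holds).
Step 4: error magnitude e = S_0/v_2 = S_0·∏_{j≠2}(α_2 − α_j) = 7·3 = 21 ≡ 10 (mod 11).
Step 5: correct position 2: c_2 = r_2 − e = 6 − 10 ≡ 7 (mod 11). Hence c = [0, 7, 8, 4, 6].
  Check: interpolating c through the α_i gives m(x) = 2 + 3·x (degree < 2) with m(α_i) = c_i for every i, so c is indeed a codeword.


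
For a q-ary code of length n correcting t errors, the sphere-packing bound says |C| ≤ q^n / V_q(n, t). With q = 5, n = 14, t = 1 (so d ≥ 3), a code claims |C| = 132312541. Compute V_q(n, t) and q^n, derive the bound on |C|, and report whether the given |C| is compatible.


V_q(n, t) = 57, q^n = 6103515625, Hamming bound = 107079221, |C| = 132312541 > bound (violated).

Step 1: Compute V_q(n, t) = Σ_{j=0}^1 C(n, j) (q−1)^j.
  j = 0: C(14,0)·(4)^0 = 1·1 = 1.
  j = 1: C(14,1)·(4)^1 = 14·4 = 56.
  V_q(n, t) = 1 + 56 = 57.
Step 2: q^n = 5^14 = 6103515625.
Step 3: Hamming bound ⌊q^n / V_q(n,t)⌋ = ⌊6103515625/57⌋ = 107079221.
Step 4: Compare |C| = 132312541 to 107079221: violated.
The claimed |C| lies above the Hamming bound, so no 5-ary code of length 14 with d ≥ 3 can have 132312541 codewords.


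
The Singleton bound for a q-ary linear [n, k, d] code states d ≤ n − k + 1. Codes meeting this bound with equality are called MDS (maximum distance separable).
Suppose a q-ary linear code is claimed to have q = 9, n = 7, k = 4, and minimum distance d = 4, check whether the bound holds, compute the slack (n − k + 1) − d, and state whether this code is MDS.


Singleton RHS = n − k + 1 = 4, slack = 0, bound satisfied, MDS.

Singleton bound: d ≤ n − k + 1.
Here n = 7, k = 4, so n − k + 1 = 4.
Given d = 4, check d ≤ 4: YES.
Slack = (n − k + 1) − d = 0.
The code is MDS (slack = 0).
Description: the claimed parameters are [7, 4, 4]_9; such a code would be MDS (meets Singleton bound).


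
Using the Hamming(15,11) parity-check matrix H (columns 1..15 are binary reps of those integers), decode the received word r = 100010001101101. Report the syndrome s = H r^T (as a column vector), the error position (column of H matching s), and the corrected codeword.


s = (1, 0, 0, 1)^T, error position = 9, corrected codeword c = 100010000101101

Compute s = H r^T mod 2 one row at a time:
  s_1 = 0 + 1 + 1 + 0 + 1 + 1 + 0 + 1 = 5 ≡ 1 (mod 2).
  s_2 = 0 + 1 + 0 + 0 + 1 + 1 + 0 + 1 = 4 ≡ 0 (mod 2).
  s_3 = 0 + 0 + 0 + 0 + 1 + 0 + 0 + 1 = 2 ≡ 0 (mod 2).
  s_4 = 1 + 0 + 1 + 0 + 1 + 0 + 1 + 1 = 5 ≡ 1 (mod 2).
s = (1, 0, 0, 1)^T — this equals column 9 of H (binary 1001), so error is at position 9.
Correct: flip bit 9 of r = 100010001101101 to get c = 100010000101101.


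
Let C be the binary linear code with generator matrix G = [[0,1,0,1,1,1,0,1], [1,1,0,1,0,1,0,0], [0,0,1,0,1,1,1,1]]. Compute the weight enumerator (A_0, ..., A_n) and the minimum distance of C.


Weight distribution: A_0 = 1, A_3 = 1, A_4 = 3, A_5 = 2, A_7 = 1. Minimum distance d = 3.

Enumerate all 2^3 = 8 messages m ∈ F_2^3.
For each, compute codeword c = mG in F_2^8, then tally its weight.
  m = 000 → c = 00000000, weight = 0.
  m = 100 → c = 01011101, weight = 5.
  m = 010 → c = 11010100, weight = 4.
  m = 110 → c = 10001001, weight = 3.
  m = 001 → c = 00101111, weight = 5.
  m = 101 → c = 01110010, weight = 4.
  m = 011 → c = 11111011, weight = 7.
  m = 111 → c = 10100110, weight = 4.
Tally weights:
  weight 0: 1 codewords.
  weight 3: 1 codewords.
  weight 4: 3 codewords.
  weight 5: 2 codewords.
  weight 7: 1 codewords.
Minimum distance d = smallest w > 0 with A_w > 0 = 3.
Sanity: Σ A_w = 8 = 2^3 = 8 ✓.


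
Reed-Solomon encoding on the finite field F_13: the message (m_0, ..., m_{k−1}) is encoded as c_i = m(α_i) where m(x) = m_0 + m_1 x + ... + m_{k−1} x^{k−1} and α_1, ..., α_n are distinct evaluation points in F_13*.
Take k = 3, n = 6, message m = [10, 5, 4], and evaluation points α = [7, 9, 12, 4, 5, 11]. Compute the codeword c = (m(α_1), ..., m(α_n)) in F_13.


c = [7, 2, 9, 3, 5, 3]

Message polynomial: m(x) = 10 + 5·x + 4·x^2 (mod 13).
For each evaluation point α_i, compute m(α_i) mod 13:
  α_1 = 7: Horner steps 4 → 7 → 7, so m(7) = 7.
  α_2 = 9: Horner steps 4 → 2 → 2, so m(9) = 2.
  α_3 = 12: Horner steps 4 → 1 → 9, so m(12) = 9.
  α_4 = 4: Horner steps 4 → 8 → 3, so m(4) = 3.
  α_5 = 5: Horner steps 4 → 12 → 5, so m(5) = 5.
  α_6 = 11: Horner steps 4 → 10 → 3, so m(11) = 3.
Codeword c = [7, 2, 9, 3, 5, 3] ∈ F_13^6.


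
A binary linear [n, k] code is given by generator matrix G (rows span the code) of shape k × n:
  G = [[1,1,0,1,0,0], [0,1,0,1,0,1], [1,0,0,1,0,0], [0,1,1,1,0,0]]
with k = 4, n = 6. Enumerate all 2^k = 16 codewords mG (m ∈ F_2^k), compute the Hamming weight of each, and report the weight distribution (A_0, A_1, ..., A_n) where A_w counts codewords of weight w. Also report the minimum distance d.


Weight distribution: A_0 = 1, A_1 = 1, A_2 = 6, A_3 = 6, A_4 = 1, A_5 = 1. Minimum distance d = 1.

Enumerate all 2^4 = 16 messages m ∈ F_2^4.
For each, compute codeword c = mG in F_2^6, then tally its weight.
  m = 0000 → c = 000000, weight = 0.
  m = 1000 → c = 110100, weight = 3.
  m = 0100 → c = 010101, weight = 3.
  m = 1100 → c = 100001, weight = 2.
  m = 0010 → c = 100100, weight = 2.
  m = 1010 → c = 010000, weight = 1.
  m = 0110 → c = 110001, weight = 3.
  m = 1110 → c = 000101, weight = 2.
  m = 0001 → c = 011100, weight = 3.
  m = 1001 → c = 101000, weight = 2.
  m = 0101 → c = 001001, weight = 2.
  m = 1101 → c = 111101, weight = 5.
  m = 0011 → c = 111000, weight = 3.
  m = 1011 → c = 001100, weight = 2.
  m = 0111 → c = 101101, weight = 4.
  m = 1111 → c = 011001, weight = 3.
Tally weights:
  weight 0: 1 codewords.
  weight 1: 1 codewords.
  weight 2: 6 codewords.
  weight 3: 6 codewords.
  weight 4: 1 codewords.
  weight 5: 1 codewords.
Minimum distance d = smallest w > 0 with A_w > 0 = 1.
Sanity: Σ A_w = 16 = 2^4 = 16 ✓.


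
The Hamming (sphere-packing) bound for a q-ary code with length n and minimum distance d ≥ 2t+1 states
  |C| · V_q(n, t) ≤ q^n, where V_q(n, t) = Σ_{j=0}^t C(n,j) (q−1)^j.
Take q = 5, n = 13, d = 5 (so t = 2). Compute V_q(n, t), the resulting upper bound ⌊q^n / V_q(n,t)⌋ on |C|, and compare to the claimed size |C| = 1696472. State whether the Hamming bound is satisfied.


V_q(n, t) = 1301, q^n = 1220703125, Hamming bound = 938280, |C| = 1696472 > bound (violated).

Step 1: Compute V_q(n, t) = Σ_{j=0}^2 C(n, j) (q−1)^j.
  j = 0: C(13,0)·(4)^0 = 1·1 = 1.
  j = 1: C(13,1)·(4)^1 = 13·4 = 52.
  j = 2: C(13,2)·(4)^2 = 78·16 = 1248.
  V_q(n, t) = 1 + 52 + 1248 = 1301.
Step 2: q^n = 5^13 = 1220703125.
Step 3: Hamming bound ⌊q^n / V_q(n,t)⌋ = ⌊1220703125/1301⌋ = 938280.
Step 4: Compare |C| = 1696472 to 938280: violated.
The claimed |C| lies above the Hamming bound, so no 5-ary code of length 13 with d ≥ 5 can have 1696472 codewords.


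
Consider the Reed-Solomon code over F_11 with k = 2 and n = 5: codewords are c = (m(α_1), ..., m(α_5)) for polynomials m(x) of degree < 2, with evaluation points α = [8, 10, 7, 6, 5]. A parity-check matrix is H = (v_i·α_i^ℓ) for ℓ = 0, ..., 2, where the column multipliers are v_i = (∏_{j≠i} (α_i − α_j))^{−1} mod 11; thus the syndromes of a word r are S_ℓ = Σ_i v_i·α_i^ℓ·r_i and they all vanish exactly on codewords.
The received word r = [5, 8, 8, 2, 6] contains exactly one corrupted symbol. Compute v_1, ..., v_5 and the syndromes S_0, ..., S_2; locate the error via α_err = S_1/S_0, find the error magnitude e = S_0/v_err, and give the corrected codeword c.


S = (9, 8, 1), error at position 3, error magnitude e = 10, c = [5, 8, 9, 2, 6].

Step 1: column multipliers v_i = (∏_{j≠i}(α_i − α_j))^{−1} mod 11.
  i = 1 (α = 8): (8−10)(8−7)(8−6)(8−5) = (−2)·1·2·3 = −12 ≡ 10, so v_1 = 10^{−1} = 10 (mod 11).
  i = 2 (α = 10): (10−8)(10−7)(10−6)(10−5) = 2·3·4·5 = 120 ≡ 10, so v_2 = 10^{−1} = 10 (mod 11).
  i = 3 (α = 7): (7−8)(7−10)(7−6)(7−5) = (−1)·(−3)·1·2 = 6 ≡ 6, so v_3 = 6^{−1} = 2 (mod 11).
  i = 4 (α = 6): (6−8)(6−10)(6−7)(6−5) = (−2)·(−4)·(−1)·1 = −8 ≡ 3, so v_4 = 3^{−1} = 4 (mod 11).
  i = 5 (α = 5): (5−8)(5−10)(5−7)(5−6) = (−3)·(−5)·(−2)·(−1) = 30 ≡ 8, so v_5 = 8^{−1} = 7 (mod 11).
  v = [10, 10, 2, 4, 7].
Step 2: syndromes of r = [5, 8, 8, 2, 6] (all sums mod 11).
  S_0 = Σ v_i r_i = 10·5 + 10·8 + 2·8 + 4·2 + 7·6 = 196 ≡ 9.
  S_1 = Σ v_i α_i r_i = 10·8·5 + 10·10·8 + 2·7·8 + 4·6·2 + 7·5·6 = 1570 ≡ 8.
  α_i^2 mod 11 = [9, 1, 5, 3, 3].
  S_2 = Σ v_i α_i^2 r_i = 10·9·5 + 10·1·8 + 2·5·8 + 4·3·2 + 7·3·6 = 760 ≡ 1.
  S = (9, 8, 1) ≠ 0, so r is not a codeword (an error is present).
Step 3: locate the error. For a single error e at position i, S_ℓ = v_i·e·α_i^ℓ, so α_err = S_1/S_0.
  S_0^{−1} = 9^{−1} = 5 (mod 11), so α_err = 8·5 = 40 ≡ 7 = α_3. Error position i = 3.
  Consistency check: S_2/S_1 = 1·7 = 7 ≡ 7 = α_err ✓ (single-error assumption holds).
Step 4: error magnitude e = S_0/v_3 = S_0·∏_{j≠3}(α_3 − α_j) = 9·6 = 54 ≡ 10 (mod 11).
Step 5: correct position 3: c_3 = r_3 − e = 8 − 10 ≡ 9 (mod 11). Hence c = [5, 8, 9, 2, 6].
  Check: interpolating c through the α_i gives m(x) = 4 + 7·x (degree < 2) with m(α_i) = c_i for every i, so c is indeed a codeword.


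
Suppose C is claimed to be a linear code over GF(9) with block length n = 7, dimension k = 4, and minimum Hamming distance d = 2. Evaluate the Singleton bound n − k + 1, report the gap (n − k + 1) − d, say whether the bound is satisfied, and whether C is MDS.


Singleton RHS = n − k + 1 = 4, slack = 2, bound satisfied, not MDS.

Singleton bound: d ≤ n − k + 1.
Here n = 7, k = 4, so n − k + 1 = 4.
Given d = 2, check d ≤ 4: YES.
Slack = (n − k + 1) − d = 2.
The code is NOT MDS (slack = 2 > 0).
Description: the claimed parameters are [7, 4, 2]_9; such a code would be non-MDS.


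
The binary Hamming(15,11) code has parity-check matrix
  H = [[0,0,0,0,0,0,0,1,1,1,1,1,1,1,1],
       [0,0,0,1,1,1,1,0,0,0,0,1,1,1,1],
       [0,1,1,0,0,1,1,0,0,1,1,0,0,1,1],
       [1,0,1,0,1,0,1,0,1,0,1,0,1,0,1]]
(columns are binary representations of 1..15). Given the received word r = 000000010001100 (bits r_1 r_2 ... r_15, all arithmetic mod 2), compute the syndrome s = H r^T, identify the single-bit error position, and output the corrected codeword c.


s = (1, 0, 0, 1)^T, error position = 9, corrected codeword c = 000000011001100

Compute s = H r^T mod 2 one row at a time:
  s_1 = 1 + 0 + 0 + 0 + 1 + 1 + 0 + 0 = 3 ≡ 1 (mod 2).
  s_2 = 0 + 0 + 0 + 0 + 1 + 1 + 0 + 0 = 2 ≡ 0 (mod 2).
  s_3 = 0 + 0 + 0 + 0 + 0 + 0 + 0 + 0 = 0 ≡ 0 (mod 2).
  s_4 = 0 + 0 + 0 + 0 + 0 + 0 + 1 + 0 = 1 ≡ 1 (mod 2).
s = (1, 0, 0, 1)^T — this equals column 9 of H (binary 1001), so error is at position 9.
Correct: flip bit 9 of r = 000000010001100 to get c = 000000011001100.


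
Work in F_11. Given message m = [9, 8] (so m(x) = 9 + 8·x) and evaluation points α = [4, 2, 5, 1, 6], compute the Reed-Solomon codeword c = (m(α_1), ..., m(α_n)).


c = [8, 3, 5, 6, 2]

Message polynomial: m(x) = 9 + 8·x (mod 11).
For each evaluation point α_i, compute m(α_i) mod 11:
  α_1 = 4: Horner steps 8 → 8, so m(4) = 8.
  α_2 = 2: Horner steps 8 → 3, so m(2) = 3.
  α_3 = 5: Horner steps 8 → 5, so m(5) = 5.
  α_4 = 1: Horner steps 8 → 6, so m(1) = 6.
  α_5 = 6: Horner steps 8 → 2, so m(6) = 2.
Codeword c = [8, 3, 5, 6, 2] ∈ F_11^5.
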